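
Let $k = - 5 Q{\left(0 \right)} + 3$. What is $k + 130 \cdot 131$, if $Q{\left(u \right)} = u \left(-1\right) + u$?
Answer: $17033$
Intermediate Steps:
$Q{\left(u \right)} = 0$ ($Q{\left(u \right)} = - u + u = 0$)
$k = 3$ ($k = \left(-5\right) 0 + 3 = 0 + 3 = 3$)
$k + 130 \cdot 131 = 3 + 130 \cdot 131 = 3 + 17030 = 17033$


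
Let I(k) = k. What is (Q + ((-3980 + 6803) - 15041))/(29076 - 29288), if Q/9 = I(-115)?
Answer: 13253/212 ≈ 62.514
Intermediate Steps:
Q = -1035 (Q = 9*(-115) = -1035)
(Q + ((-3980 + 6803) - 15041))/(29076 - 29288) = (-1035 + ((-3980 + 6803) - 15041))/(29076 - 29288) = (-1035 + (2823 - 15041))/(-212) = (-1035 - 12218)*(-1/212) = -13253*(-1/212) = 13253/212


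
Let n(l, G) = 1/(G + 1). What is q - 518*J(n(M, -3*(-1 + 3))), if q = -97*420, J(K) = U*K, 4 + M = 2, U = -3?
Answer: -205254/5 ≈ -41051.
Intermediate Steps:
M = -2 (M = -4 + 2 = -2)
n(l, G) = 1/(1 + G)
J(K) = -3*K
q = -40740
q - 518*J(n(M, -3*(-1 + 3))) = -40740 - (-1554)/(1 - 3*(-1 + 3)) = -40740 - (-1554)/(1 - 3*2) = -40740 - (-1554)/(1 - 6) = -40740 - (-1554)/(-5) = -40740 - (-1554)*(-1)/5 = -40740 - 518*⅗ = -40740 - 1554/5 = -205254/5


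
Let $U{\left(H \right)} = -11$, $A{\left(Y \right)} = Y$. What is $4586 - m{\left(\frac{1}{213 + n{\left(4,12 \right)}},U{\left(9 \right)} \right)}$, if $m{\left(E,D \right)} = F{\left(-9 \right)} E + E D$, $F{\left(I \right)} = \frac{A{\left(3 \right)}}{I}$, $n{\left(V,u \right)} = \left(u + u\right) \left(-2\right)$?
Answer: $\frac{2270104}{495} \approx 4586.1$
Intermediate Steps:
$n{\left(V,u \right)} = - 4 u$ ($n{\left(V,u \right)} = 2 u \left(-2\right) = - 4 u$)
$F{\left(I \right)} = \frac{3}{I}$
$m{\left(E,D \right)} = - \frac{E}{3} + D E$ ($m{\left(E,D \right)} = \frac{3}{-9} E + E D = 3 \left(- \frac{1}{9}\right) E + D E = - \frac{E}{3} + D E$)
$4586 - m{\left(\frac{1}{213 + n{\left(4,12 \right)}},U{\left(9 \right)} \right)} = 4586 - \frac{- \frac{1}{3} - 11}{213 - 48} = 4586 - \frac{1}{213 - 48} \left(- \frac{34}{3}\right) = 4586 - \frac{1}{165} \left(- \frac{34}{3}\right) = 4586 - - \frac{34}{495} = 4586 + \frac{34}{495} = \frac{2270104}{495}$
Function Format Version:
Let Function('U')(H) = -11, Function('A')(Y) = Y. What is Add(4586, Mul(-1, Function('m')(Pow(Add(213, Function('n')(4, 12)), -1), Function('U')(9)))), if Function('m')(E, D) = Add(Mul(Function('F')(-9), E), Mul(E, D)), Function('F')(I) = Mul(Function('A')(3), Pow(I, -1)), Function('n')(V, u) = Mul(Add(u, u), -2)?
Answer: Rational(2270104, 495) ≈ 4586.1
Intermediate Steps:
Function('n')(V, u) = Mul(-4, u) (Function('n')(V, u) = Mul(Mul(2, u), -2) = Mul(-4, u))
Function('F')(I) = Mul(3, Pow(I, -1))
Function('m')(E, D) = Add(Mul(Rational(-1, 3), E), Mul(D, E)) (Function('m')(E, D) = Add(Mul(Mul(3, Pow(-9, -1)), E), Mul(E, D)) = Add(Mul(Mul(3, Rational(-1, 9)), E), Mul(D, E)) = Add(Mul(Rational(-1, 3), E), Mul(D, E)))
Add(4586, Mul(-1, Function('m')(Pow(Add(213, Function('n')(4, 12)), -1), Function('U')(9)))) = Add(4586, Mul(-1, Mul(Pow(Add(213, Mul(-4, 12)), -1), Add(Rational(-1, 3), -11)))) = Add(4586, Mul(-1, Mul(Pow(Add(213, -48), -1), Rational(-34, 3)))) = Add(4586, Mul(-1, Mul(Pow(165, -1), Rational(-34, 3)))) = Add(4586, Mul(-1, Mul(Rational(1, 165), Rational(-34, 3)))) = Add(4586, Mul(-1, Rational(-34, 495))) = Add(4586, Rational(34, 495)) = Rational(2270104, 495)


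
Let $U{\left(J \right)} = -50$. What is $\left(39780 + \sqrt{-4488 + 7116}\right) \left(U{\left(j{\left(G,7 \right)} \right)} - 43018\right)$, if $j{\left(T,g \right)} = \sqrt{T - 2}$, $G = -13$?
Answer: $-1713245040 - 258408 \sqrt{73} \approx -1.7155 \cdot 10^{9}$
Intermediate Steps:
$j{\left(T,g \right)} = \sqrt{-2 + T}$
$\left(39780 + \sqrt{-4488 + 7116}\right) \left(U{\left(j{\left(G,7 \right)} \right)} - 43018\right) = \left(39780 + \sqrt{-4488 + 7116}\right) \left(-50 - 43018\right) = \left(39780 + \sqrt{2628}\right) \left(-43068\right) = \left(39780 + 6 \sqrt{73}\right) \left(-43068\right) = -1713245040 - 258408 \sqrt{73}$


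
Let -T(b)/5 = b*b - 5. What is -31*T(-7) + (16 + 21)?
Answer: 6857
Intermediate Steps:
T(b) = 25 - 5*b² (T(b) = -5*(b*b - 5) = -5*(b² - 5) = -5*(-5 + b²) = 25 - 5*b²)
-31*T(-7) + (16 + 21) = -31*(25 - 5*(-7)²) + (16 + 21) = -31*(25 - 5*49) + 37 = -31*(25 - 245) + 37 = -31*(-220) + 37 = 6820 + 37 = 6857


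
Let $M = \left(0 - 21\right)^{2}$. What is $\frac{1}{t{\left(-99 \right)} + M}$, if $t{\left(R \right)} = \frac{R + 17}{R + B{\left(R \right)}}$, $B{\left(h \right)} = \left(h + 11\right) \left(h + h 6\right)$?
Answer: $\frac{1485}{654883} \approx 0.0022676$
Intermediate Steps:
$B{\left(h \right)} = 7 h \left(11 + h\right)$ ($B{\left(h \right)} = \left(11 + h\right) \left(h + 6 h\right) = \left(11 + h\right) 7 h = 7 h \left(11 + h\right)$)
$t{\left(R \right)} = \frac{17 + R}{R + 7 R \left(11 + R\right)}$ ($t{\left(R \right)} = \frac{R + 17}{R + 7 R \left(11 + R\right)} = \frac{17 + R}{R + 7 R \left(11 + R\right)}$)
$M = 441$ ($M = \left(-21\right)^{2} = 441$)
$\frac{1}{t{\left(-99 \right)} + M} = \frac{1}{\frac{17 - 99}{\left(-99\right) \left(78 + 7 \left(-99\right)\right)} + 441} = \frac{1}{\left(- \frac{1}{99}\right) \frac{1}{78 - 693} \left(-82\right) + 441} = \frac{1}{\left(- \frac{1}{99}\right) \frac{1}{-615} \left(-82\right) + 441} = \frac{1}{\left(- \frac{1}{99}\right) \left(- \frac{1}{615}\right) \left(-82\right) + 441} = \frac{1}{- \frac{2}{1485} + 441} = \frac{1}{\frac{654883}{1485}} = \frac{1485}{654883}$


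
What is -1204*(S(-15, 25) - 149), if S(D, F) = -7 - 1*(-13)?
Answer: 172172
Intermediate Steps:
S(D, F) = 6 (S(D, F) = -7 + 13 = 6)
-1204*(S(-15, 25) - 149) = -1204*(6 - 149) = -1204*(-143) = 172172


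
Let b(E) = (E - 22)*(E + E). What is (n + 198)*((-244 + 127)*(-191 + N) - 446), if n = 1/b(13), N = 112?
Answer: 407573807/234 ≈ 1.7418e+6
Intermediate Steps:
b(E) = 2*E*(-22 + E) (b(E) = (-22 + E)*(2*E) = 2*E*(-22 + E))
n = -1/234 (n = 1/(2*13*(-22 + 13)) = 1/(2*13*(-9)) = 1/(-234) = -1/234 ≈ -0.0042735)
(n + 198)*((-244 + 127)*(-191 + N) - 446) = (-1/234 + 198)*((-244 + 127)*(-191 + 112) - 446) = 46331*(-117*(-79) - 446)/234 = 46331*(9243 - 446)/234 = (46331/234)*8797 = 407573807/234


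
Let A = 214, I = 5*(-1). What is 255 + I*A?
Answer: -815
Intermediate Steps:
I = -5
255 + I*A = 255 - 5*214 = 255 - 1070 = -815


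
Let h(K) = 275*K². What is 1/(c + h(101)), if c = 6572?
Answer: 1/2811847 ≈ 3.5564e-7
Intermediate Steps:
1/(c + h(101)) = 1/(6572 + 275*101²) = 1/(6572 + 275*10201) = 1/(6572 + 2805275) = 1/2811847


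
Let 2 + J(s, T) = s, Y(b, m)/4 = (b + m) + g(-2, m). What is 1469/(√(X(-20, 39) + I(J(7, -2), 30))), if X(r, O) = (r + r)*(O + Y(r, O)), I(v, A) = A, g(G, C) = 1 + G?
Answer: -1469*I*√10/210 ≈ -22.121*I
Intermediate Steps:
Y(b, m) = -4 + 4*b + 4*m (Y(b, m) = 4*((b + m) + (1 - 2)) = 4*((b + m) - 1) = 4*(-1 + b + m) = -4 + 4*b + 4*m)
J(s, T) = -2 + s
X(r, O) = 2*r*(-4 + 4*r + 5*O) (X(r, O) = (r + r)*(O + (-4 + 4*r + 4*O)) = (2*r)*(O + (-4 + 4*O + 4*r)) = (2*r)*(-4 + 4*r + 5*O) = 2*r*(-4 + 4*r + 5*O))
1469/(√(X(-20, 39) + I(J(7, -2), 30))) = 1469/(√(2*(-20)*(-4 + 4*(-20) + 5*39) + 30)) = 1469/(√(2*(-20)*(-4 - 80 + 195) + 30)) = 1469/(√(2*(-20)*111 + 30)) = 1469/(√(-4440 + 30)) = 1469/(√(-4410)) = 1469/((21*I*√10)) = 1469*(-I*√10/210) = -1469*I*√10/210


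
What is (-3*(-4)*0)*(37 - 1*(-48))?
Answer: 0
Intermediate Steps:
(-3*(-4)*0)*(37 - 1*(-48)) = (-3*(-4)*0)*(37 + 48) = (12*0)*85 = 0*85 = 0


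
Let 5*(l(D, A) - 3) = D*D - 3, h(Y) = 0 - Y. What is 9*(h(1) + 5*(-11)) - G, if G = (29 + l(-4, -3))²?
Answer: -42529/25 ≈ -1701.2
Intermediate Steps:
h(Y) = -Y
l(D, A) = 12/5 + D²/5 (l(D, A) = 3 + (D*D - 3)/5 = 3 + (D² - 3)/5 = 3 + (-3 + D²)/5 = 3 + (-⅗ + D²/5) = 12/5 + D²/5)
G = 29929/25 (G = (29 + (12/5 + (⅕)*(-4)²))² = (29 + (12/5 + (⅕)*16))² = (29 + (12/5 + 16/5))² = (29 + 28/5)² = (173/5)² = 29929/25 ≈ 1197.2)
9*(h(1) + 5*(-11)) - G = 9*(-1*1 + 5*(-11)) - 1*29929/25 = 9*(-1 - 55) - 29929/25 = 9*(-56) - 29929/25 = -504 - 29929/25 = -42529/25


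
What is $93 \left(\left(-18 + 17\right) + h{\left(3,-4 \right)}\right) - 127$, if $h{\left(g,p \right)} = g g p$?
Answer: $-3568$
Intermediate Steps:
$h{\left(g,p \right)} = p g^{2}$ ($h{\left(g,p \right)} = g^{2} p = p g^{2}$)
$93 \left(\left(-18 + 17\right) + h{\left(3,-4 \right)}\right) - 127 = 93 \left(\left(-18 + 17\right) - 4 \cdot 3^{2}\right) - 127 = 93 \left(-1 - 36\right) - 127 = 93 \left(-37\right) - 127 = -3441 - 127 = -3568$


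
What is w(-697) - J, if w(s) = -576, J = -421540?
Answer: 420964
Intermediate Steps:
w(-697) - J = -576 - 1*(-421540) = -576 + 421540 = 420964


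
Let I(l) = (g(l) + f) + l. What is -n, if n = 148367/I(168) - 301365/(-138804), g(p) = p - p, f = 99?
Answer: -6891465841/12353556 ≈ -557.85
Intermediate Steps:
g(p) = 0
I(l) = 99 + l (I(l) = (0 + 99) + l = 99 + l)
n = 6891465841/12353556 (n = 148367/(99 + 168) - 301365/(-138804) = 148367/267 - 301365*(-1/138804) = 148367*(1/267) + 100455/46268 = 148367/267 + 100455/46268 = 6891465841/12353556 ≈ 557.85)
-n = -1*6891465841/12353556 = -6891465841/12353556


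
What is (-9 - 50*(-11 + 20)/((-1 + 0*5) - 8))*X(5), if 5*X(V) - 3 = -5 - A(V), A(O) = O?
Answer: -287/5 ≈ -57.400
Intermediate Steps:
X(V) = -⅖ - V/5 (X(V) = ⅗ + (-5 - V)/5 = ⅗ + (-1 - V/5) = -⅖ - V/5)
(-9 - 50*(-11 + 20)/((-1 + 0*5) - 8))*X(5) = (-9 - 50*(-11 + 20)/((-1 + 0*5) - 8))*(-⅖ - ⅕*5) = (-9 - 50*9/((-1 + 0) - 8))*(-⅖ - 1) = (-9 - 50*9/(-1 - 8))*(-7/5) = (-9 - 50/((-9*⅑)))*(-7/5) = (-9 - 50/(-1))*(-7/5) = (-9 - 50*(-1))*(-7/5) = (-9 + 50)*(-7/5) = 41*(-7/5) = -287/5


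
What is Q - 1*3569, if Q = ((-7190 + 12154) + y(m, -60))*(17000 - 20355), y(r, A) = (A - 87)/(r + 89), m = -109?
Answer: -66729793/4 ≈ -1.6682e+7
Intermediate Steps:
y(r, A) = (-87 + A)/(89 + r)
Q = -66715517/4 (Q = ((-7190 + 12154) + (-87 - 60)/(89 - 109))*(17000 - 20355) = (4964 - 147/(-20))*(-3355) = (4964 - 1/20*(-147))*(-3355) = (4964 + 147/20)*(-3355) = (99427/20)*(-3355) = -66715517/4 ≈ -1.6679e+7)
Q - 1*3569 = -66715517/4 - 1*3569 = -66715517/4 - 3569 = -66729793/4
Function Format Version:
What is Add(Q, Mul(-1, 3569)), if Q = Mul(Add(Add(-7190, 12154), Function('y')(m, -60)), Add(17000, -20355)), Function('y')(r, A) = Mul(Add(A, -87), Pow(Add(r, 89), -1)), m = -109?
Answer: Rational(-66729793, 4) ≈ -1.6682e+7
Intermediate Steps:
Function('y')(r, A) = Mul(Pow(Add(89, r), -1), Add(-87, A)) (Function('y')(r, A) = Mul(Add(-87, A), Pow(Add(89, r), -1)) = Mul(Pow(Add(89, r), -1), Add(-87, A)))
Q = Rational(-66715517, 4) (Q = Mul(Add(Add(-7190, 12154), Mul(Pow(Add(89, -109), -1), Add(-87, -60))), Add(17000, -20355)) = Mul(Add(4964, Mul(Pow(-20, -1), -147)), -3355) = Mul(Add(4964, Mul(Rational(-1, 20), -147)), -3355) = Mul(Add(4964, Rational(147, 20)), -3355) = Mul(Rational(99427, 20), -3355) = Rational(-66715517, 4) ≈ -1.6679e+7)
Add(Q, Mul(-1, 3569)) = Add(Rational(-66715517, 4), Mul(-1, 3569)) = Add(Rational(-66715517, 4), -3569) = Rational(-66729793, 4)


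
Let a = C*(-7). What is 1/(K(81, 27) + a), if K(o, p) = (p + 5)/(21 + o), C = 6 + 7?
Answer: -51/4625 ≈ -0.011027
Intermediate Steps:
C = 13
K(o, p) = (5 + p)/(21 + o)
a = -91 (a = 13*(-7) = -91)
1/(K(81, 27) + a) = 1/((5 + 27)/(21 + 81) - 91) = 1/(32/102 - 91) = 1/((1/102)*32 - 91) = 1/(16/51 - 91) = 1/(-4625/51) = -51/4625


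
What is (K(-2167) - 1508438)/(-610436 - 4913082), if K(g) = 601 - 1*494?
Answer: 137121/502138 ≈ 0.27307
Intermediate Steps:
K(g) = 107 (K(g) = 601 - 494 = 107)
(K(-2167) - 1508438)/(-610436 - 4913082) = (107 - 1508438)/(-610436 - 4913082) = -1508331/(-5523518) = -1508331*(-1/5523518) = 137121/502138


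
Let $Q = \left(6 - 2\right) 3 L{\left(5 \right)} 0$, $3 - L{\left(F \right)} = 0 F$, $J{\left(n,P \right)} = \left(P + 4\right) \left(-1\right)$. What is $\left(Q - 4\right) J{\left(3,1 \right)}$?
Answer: $20$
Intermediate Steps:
$J{\left(n,P \right)} = -4 - P$ ($J{\left(n,P \right)} = \left(4 + P\right) \left(-1\right) = -4 - P$)
$L{\left(F \right)} = 3$ ($L{\left(F \right)} = 3 - 0 F = 3 - 0 = 3 + 0 = 3$)
$Q = 0$ ($Q = \left(6 - 2\right) 3 \cdot 3 \cdot 0 = 4 \cdot 3 \cdot 0 = 12 \cdot 0 = 0$)
$\left(Q - 4\right) J{\left(3,1 \right)} = \left(0 - 4\right) \left(-4 - 1\right) = - 4 \left(-4 - 1\right) = \left(-4\right) \left(-5\right) = 20$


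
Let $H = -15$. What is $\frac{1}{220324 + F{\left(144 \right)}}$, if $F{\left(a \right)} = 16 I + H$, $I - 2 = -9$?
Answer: $\frac{1}{220197} \approx 4.5414 \cdot 10^{-6}$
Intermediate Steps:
$I = -7$ ($I = 2 - 9 = -7$)
$F{\left(a \right)} = -127$ ($F{\left(a \right)} = 16 \left(-7\right) - 15 = -112 - 15 = -127$)
$\frac{1}{220324 + F{\left(144 \right)}} = \frac{1}{220324 - 127} = \frac{1}{220197}$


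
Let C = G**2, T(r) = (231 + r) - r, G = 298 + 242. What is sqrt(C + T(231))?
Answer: sqrt(291831) ≈ 540.21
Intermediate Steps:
G = 540
T(r) = 231
C = 291600 (C = 540**2 = 291600)
sqrt(C + T(231)) = sqrt(291600 + 231) = sqrt(291831)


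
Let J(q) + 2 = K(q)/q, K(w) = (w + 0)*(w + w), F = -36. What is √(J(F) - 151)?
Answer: 15*I ≈ 15.0*I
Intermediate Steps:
K(w) = 2*w² (K(w) = w*(2*w) = 2*w²)
J(q) = -2 + 2*q (J(q) = -2 + (2*q²)/q = -2 + 2*q)
√(J(F) - 151) = √((-2 + 2*(-36)) - 151) = √((-2 - 72) - 151) = √(-74 - 151) = √(-225) = 15*I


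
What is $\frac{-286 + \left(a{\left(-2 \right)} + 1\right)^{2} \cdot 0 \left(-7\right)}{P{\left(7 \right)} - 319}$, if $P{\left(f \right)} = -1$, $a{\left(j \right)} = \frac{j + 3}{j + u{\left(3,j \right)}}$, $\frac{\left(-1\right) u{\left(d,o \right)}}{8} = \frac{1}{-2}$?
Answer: $\frac{143}{160} \approx 0.89375$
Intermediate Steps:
$u{\left(d,o \right)} = 4$ ($u{\left(d,o \right)} = - \frac{8}{-2} = \left(-8\right) \left(- \frac{1}{2}\right) = 4$)
$a{\left(j \right)} = \frac{3 + j}{4 + j}$ ($a{\left(j \right)} = \frac{j + 3}{j + 4} = \frac{3 + j}{4 + j}$)
$\frac{-286 + \left(a{\left(-2 \right)} + 1\right)^{2} \cdot 0 \left(-7\right)}{P{\left(7 \right)} - 319} = \frac{-286 + \left(\frac{3 - 2}{4 - 2} + 1\right)^{2} \cdot 0 \left(-7\right)}{-1 - 319} = \frac{-286 + \left(\frac{1}{2} \cdot 1 + 1\right)^{2} \cdot 0 \left(-7\right)}{-320} = \left(-286 + \left(\frac{1}{2} \cdot 1 + 1\right)^{2} \cdot 0 \left(-7\right)\right) \left(- \frac{1}{320}\right) = \left(-286 + \left(\frac{1}{2} + 1\right)^{2} \cdot 0 \left(-7\right)\right) \left(- \frac{1}{320}\right) = \left(-286 + \left(\frac{3}{2}\right)^{2} \cdot 0 \left(-7\right)\right) \left(- \frac{1}{320}\right) = \left(-286 + \frac{9}{4} \cdot 0 \left(-7\right)\right) \left(- \frac{1}{320}\right) = \left(-286 + 0 \left(-7\right)\right) \left(- \frac{1}{320}\right) = \left(-286 + 0\right) \left(- \frac{1}{320}\right) = \left(-286\right) \left(- \frac{1}{320}\right) = \frac{143}{160}$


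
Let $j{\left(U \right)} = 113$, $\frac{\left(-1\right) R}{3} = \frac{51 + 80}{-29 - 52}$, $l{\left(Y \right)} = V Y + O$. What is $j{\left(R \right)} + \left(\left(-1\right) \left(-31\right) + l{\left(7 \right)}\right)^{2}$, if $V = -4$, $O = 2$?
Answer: $138$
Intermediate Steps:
$l{\left(Y \right)} = 2 - 4 Y$ ($l{\left(Y \right)} = - 4 Y + 2 = 2 - 4 Y$)
$R = \frac{131}{27}$ ($R = - 3 \frac{51 + 80}{-29 - 52} = - 3 \frac{131}{-81} = - 3 \cdot 131 \left(- \frac{1}{81}\right) = \left(-3\right) \left(- \frac{131}{81}\right) = \frac{131}{27} \approx 4.8519$)
$j{\left(R \right)} + \left(\left(-1\right) \left(-31\right) + l{\left(7 \right)}\right)^{2} = 113 + \left(\left(-1\right) \left(-31\right) + \left(2 - 28\right)\right)^{2} = 113 + \left(31 + \left(2 - 28\right)\right)^{2} = 113 + \left(31 - 26\right)^{2} = 113 + 5^{2} = 113 + 25 = 138$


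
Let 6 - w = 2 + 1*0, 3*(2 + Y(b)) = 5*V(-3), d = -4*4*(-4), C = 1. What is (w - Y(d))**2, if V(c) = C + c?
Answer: 784/9 ≈ 87.111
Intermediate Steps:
V(c) = 1 + c
d = 64 (d = -16*(-4) = 64)
Y(b) = -16/3 (Y(b) = -2 + (5*(1 - 3))/3 = -2 + (5*(-2))/3 = -2 + (1/3)*(-10) = -2 - 10/3 = -16/3)
w = 4 (w = 6 - (2 + 1*0) = 6 - (2 + 0) = 6 - 1*2 = 6 - 2 = 4)
(w - Y(d))**2 = (4 - 1*(-16/3))**2 = (4 + 16/3)**2 = (28/3)**2 = 784/9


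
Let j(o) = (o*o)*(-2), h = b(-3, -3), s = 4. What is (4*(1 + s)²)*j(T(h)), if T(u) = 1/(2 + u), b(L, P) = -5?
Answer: -200/9 ≈ -22.222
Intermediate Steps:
h = -5
j(o) = -2*o² (j(o) = o²*(-2) = -2*o²)
(4*(1 + s)²)*j(T(h)) = (4*(1 + 4)²)*(-2/(2 - 5)²) = (4*5²)*(-2*(1/(-3))²) = (4*25)*(-2*(-⅓)²) = 100*(-2*⅑) = 100*(-2/9) = -200/9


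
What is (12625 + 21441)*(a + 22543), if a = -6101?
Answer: 560113172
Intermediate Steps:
(12625 + 21441)*(a + 22543) = (12625 + 21441)*(-6101 + 22543) = 34066*16442 = 560113172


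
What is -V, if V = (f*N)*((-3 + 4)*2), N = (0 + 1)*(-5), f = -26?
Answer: -260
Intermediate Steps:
N = -5 (N = 1*(-5) = -5)
V = 260 (V = (-26*(-5))*((-3 + 4)*2) = 130*(1*2) = 130*2 = 260)
-V = -1*260 = -260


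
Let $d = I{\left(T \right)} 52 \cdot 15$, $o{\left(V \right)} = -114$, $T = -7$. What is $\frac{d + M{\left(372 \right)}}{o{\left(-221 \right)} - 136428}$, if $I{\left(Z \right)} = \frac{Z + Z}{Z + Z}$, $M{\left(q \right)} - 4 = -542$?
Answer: $- \frac{121}{68271} \approx -0.0017723$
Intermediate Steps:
$M{\left(q \right)} = -538$ ($M{\left(q \right)} = 4 - 542 = -538$)
$I{\left(Z \right)} = 1$ ($I{\left(Z \right)} = \frac{2 Z}{2 Z} = 2 Z \frac{1}{2 Z} = 1$)
$d = 780$ ($d = 1 \cdot 52 \cdot 15 = 52 \cdot 15 = 780$)
$\frac{d + M{\left(372 \right)}}{o{\left(-221 \right)} - 136428} = \frac{780 - 538}{-114 - 136428} = \frac{242}{-136542} = 242 \left(- \frac{1}{136542}\right) = - \frac{121}{68271}$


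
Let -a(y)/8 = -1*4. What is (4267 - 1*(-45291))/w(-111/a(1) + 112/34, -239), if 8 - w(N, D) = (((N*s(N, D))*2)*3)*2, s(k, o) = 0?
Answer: 24779/4 ≈ 6194.8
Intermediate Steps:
a(y) = 32 (a(y) = -(-8)*4 = -8*(-4) = 32)
w(N, D) = 8 (w(N, D) = 8 - ((N*0)*2)*3*2 = 8 - (0*2)*3*2 = 8 - 0*3*2 = 8 - 0*2 = 8 - 1*0 = 8 + 0 = 8)
(4267 - 1*(-45291))/w(-111/a(1) + 112/34, -239) = (4267 - 1*(-45291))/8 = (4267 + 45291)*(⅛) = 49558*(⅛) = 24779/4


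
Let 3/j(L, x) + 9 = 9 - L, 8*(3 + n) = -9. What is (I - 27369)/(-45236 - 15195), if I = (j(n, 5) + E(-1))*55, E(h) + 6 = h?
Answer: 27714/60431 ≈ 0.45861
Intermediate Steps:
n = -33/8 (n = -3 + (1/8)*(-9) = -3 - 9/8 = -33/8 ≈ -4.1250)
E(h) = -6 + h
j(L, x) = -3/L (j(L, x) = 3/(-9 + (9 - L)) = 3/((-L)) = 3*(-1/L) = -3/L)
I = -345 (I = (-3/(-33/8) + (-6 - 1))*55 = (-3*(-8/33) - 7)*55 = (8/11 - 7)*55 = -69/11*55 = -345)
(I - 27369)/(-45236 - 15195) = (-345 - 27369)/(-45236 - 15195) = -27714/(-60431) = -27714*(-1/60431) = 27714/60431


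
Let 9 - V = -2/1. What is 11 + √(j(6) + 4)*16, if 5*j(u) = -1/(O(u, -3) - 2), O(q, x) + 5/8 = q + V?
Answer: 11 + 32*√13179/115 ≈ 42.944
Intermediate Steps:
V = 11 (V = 9 - (-2)/1 = 9 - (-2) = 9 - 1*(-2) = 9 + 2 = 11)
O(q, x) = 83/8 + q (O(q, x) = -5/8 + (q + 11) = -5/8 + (11 + q) = 83/8 + q)
j(u) = -1/(5*(67/8 + u)) (j(u) = (-1/((83/8 + u) - 2))/5 = (-1/(67/8 + u))/5 = -1/(5*(67/8 + u)))
11 + √(j(6) + 4)*16 = 11 + √(-8/(335 + 40*6) + 4)*16 = 11 + √(-8/(335 + 240) + 4)*16 = 11 + √(-8/575 + 4)*16 = 11 + √(2292/575)*16 = 11 + (2*√13179/115)*16 = 11 + 32*√13179/115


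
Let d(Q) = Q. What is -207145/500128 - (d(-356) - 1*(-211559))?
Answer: -105628741129/500128 ≈ -2.1120e+5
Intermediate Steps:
-207145/500128 - (d(-356) - 1*(-211559)) = -207145/500128 - (-356 - 1*(-211559)) = -207145*1/500128 - (-356 + 211559) = -207145/500128 - 1*211203 = -207145/500128 - 211203 = -105628741129/500128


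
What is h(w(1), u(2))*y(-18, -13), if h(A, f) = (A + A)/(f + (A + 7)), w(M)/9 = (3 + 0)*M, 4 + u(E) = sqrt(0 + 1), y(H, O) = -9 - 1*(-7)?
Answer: -108/31 ≈ -3.4839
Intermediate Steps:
y(H, O) = -2 (y(H, O) = -9 + 7 = -2)
u(E) = -3 (u(E) = -4 + sqrt(0 + 1) = -4 + sqrt(1) = -4 + 1 = -3)
w(M) = 27*M (w(M) = 9*((3 + 0)*M) = 9*(3*M) = 27*M)
h(A, f) = 2*A/(7 + A + f) (h(A, f) = (2*A)/(f + (7 + A)) = (2*A)/(7 + A + f) = 2*A/(7 + A + f))
h(w(1), u(2))*y(-18, -13) = (2*(27*1)/(7 + 27*1 - 3))*(-2) = (2*27/(7 + 27 - 3))*(-2) = (2*27/31)*(-2) = (2*27*(1/31))*(-2) = (54/31)*(-2) = -108/31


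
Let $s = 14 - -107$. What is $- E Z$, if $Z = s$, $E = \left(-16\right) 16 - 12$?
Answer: $32428$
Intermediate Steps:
$E = -268$ ($E = -256 - 12 = -268$)
$s = 121$ ($s = 14 + 107 = 121$)
$Z = 121$
$- E Z = - \left(-268\right) 121 = \left(-1\right) \left(-32428\right) = 32428$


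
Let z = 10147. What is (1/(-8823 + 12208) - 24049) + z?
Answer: -47058269/3385 ≈ -13902.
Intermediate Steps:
(1/(-8823 + 12208) - 24049) + z = (1/(-8823 + 12208) - 24049) + 10147 = (1/3385 - 24049) + 10147 = -81405864/3385 + 10147 = -47058269/3385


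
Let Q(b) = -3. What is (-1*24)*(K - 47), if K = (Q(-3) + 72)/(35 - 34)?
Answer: -528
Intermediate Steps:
K = 69 (K = (-3 + 72)/(35 - 34) = 69/1 = 69*1 = 69)
(-1*24)*(K - 47) = (-1*24)*(69 - 47) = -24*22 = -528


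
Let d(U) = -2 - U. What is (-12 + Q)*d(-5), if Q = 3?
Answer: -27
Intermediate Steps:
(-12 + Q)*d(-5) = (-12 + 3)*(-2 - 1*(-5)) = -9*(-2 + 5) = -9*3 = -27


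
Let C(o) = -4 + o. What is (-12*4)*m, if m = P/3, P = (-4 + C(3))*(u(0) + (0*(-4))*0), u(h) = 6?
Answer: 480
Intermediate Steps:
P = -30 (P = (-4 + (-4 + 3))*(6 + (0*(-4))*0) = (-4 - 1)*(6 + 0*0) = -5*(6 + 0) = -5*6 = -30)
m = -10 (m = -30/3 = -30*1/3 = -10)
(-12*4)*m = -12*4*(-10) = -48*(-10) = 480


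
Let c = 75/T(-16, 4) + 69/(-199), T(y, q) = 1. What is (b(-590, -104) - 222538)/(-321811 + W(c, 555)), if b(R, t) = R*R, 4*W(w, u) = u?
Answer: -502248/1286689 ≈ -0.39034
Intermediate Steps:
c = 14856/199 (c = 75/1 + 69/(-199) = 75*1 + 69*(-1/199) = 75 - 69/199 = 14856/199 ≈ 74.653)
W(w, u) = u/4
b(R, t) = R**2
(b(-590, -104) - 222538)/(-321811 + W(c, 555)) = ((-590)**2 - 222538)/(-321811 + (1/4)*555) = (348100 - 222538)/(-321811 + 555/4) = 125562/(-1286689/4) = 125562*(-4/1286689) = -502248/1286689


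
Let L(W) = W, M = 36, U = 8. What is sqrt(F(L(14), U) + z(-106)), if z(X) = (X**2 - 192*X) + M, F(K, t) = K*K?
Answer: 2*sqrt(7955) ≈ 178.38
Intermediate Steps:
F(K, t) = K**2
z(X) = 36 + X**2 - 192*X (z(X) = (X**2 - 192*X) + 36 = 36 + X**2 - 192*X)
sqrt(F(L(14), U) + z(-106)) = sqrt(14**2 + (36 + (-106)**2 - 192*(-106))) = sqrt(196 + (36 + 11236 + 20352)) = sqrt(196 + 31624) = sqrt(31820) = 2*sqrt(7955)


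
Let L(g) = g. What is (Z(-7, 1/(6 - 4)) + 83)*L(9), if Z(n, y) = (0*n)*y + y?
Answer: 1503/2 ≈ 751.50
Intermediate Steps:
Z(n, y) = y (Z(n, y) = 0*y + y = 0 + y = y)
(Z(-7, 1/(6 - 4)) + 83)*L(9) = (1/(6 - 4) + 83)*9 = (1/2 + 83)*9 = (½ + 83)*9 = (167/2)*9 = 1503/2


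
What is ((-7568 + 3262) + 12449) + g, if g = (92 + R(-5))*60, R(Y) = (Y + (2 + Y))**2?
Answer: 17503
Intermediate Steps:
R(Y) = (2 + 2*Y)**2
g = 9360 (g = (92 + 4*(1 - 5)**2)*60 = (92 + 4*(-4)**2)*60 = (92 + 4*16)*60 = (92 + 64)*60 = 156*60 = 9360)
((-7568 + 3262) + 12449) + g = ((-7568 + 3262) + 12449) + 9360 = (-4306 + 12449) + 9360 = 8143 + 9360 = 17503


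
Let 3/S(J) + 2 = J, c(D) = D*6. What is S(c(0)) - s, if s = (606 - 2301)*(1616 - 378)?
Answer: 4196817/2 ≈ 2.0984e+6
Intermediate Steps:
c(D) = 6*D
S(J) = 3/(-2 + J)
s = -2098410 (s = -1695*1238 = -2098410)
S(c(0)) - s = 3/(-2 + 6*0) - 1*(-2098410) = 3/(-2 + 0) + 2098410 = 3/(-2) + 2098410 = 3*(-½) + 2098410 = -3/2 + 2098410 = 4196817/2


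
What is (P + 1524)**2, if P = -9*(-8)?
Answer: 2547216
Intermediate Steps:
P = 72
(P + 1524)**2 = (72 + 1524)**2 = 1596**2 = 2547216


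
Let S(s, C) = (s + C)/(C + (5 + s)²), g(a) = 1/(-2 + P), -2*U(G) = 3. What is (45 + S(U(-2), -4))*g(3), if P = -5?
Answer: -19/3 ≈ -6.3333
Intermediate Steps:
U(G) = -3/2 (U(G) = -½*3 = -3/2)
g(a) = -⅐ (g(a) = 1/(-2 - 5) = 1/(-7) = -⅐)
S(s, C) = (C + s)/(C + (5 + s)²)
(45 + S(U(-2), -4))*g(3) = (45 + (-4 - 3/2)/(-4 + (5 - 3/2)²))*(-⅐) = (45 - 11/2/(-4 + (7/2)²))*(-⅐) = (45 - 11/2/(-4 + 49/4))*(-⅐) = (45 - 11/2/(33/4))*(-⅐) = (45 + (4/33)*(-11/2))*(-⅐) = (45 - ⅔)*(-⅐) = (133/3)*(-⅐) = -19/3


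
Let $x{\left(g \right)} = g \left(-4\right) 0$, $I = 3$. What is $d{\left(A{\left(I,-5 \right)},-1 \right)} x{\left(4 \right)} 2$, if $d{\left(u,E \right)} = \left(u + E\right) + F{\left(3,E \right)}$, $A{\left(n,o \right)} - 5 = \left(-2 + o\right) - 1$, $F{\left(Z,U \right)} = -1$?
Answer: $0$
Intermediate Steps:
$A{\left(n,o \right)} = 2 + o$ ($A{\left(n,o \right)} = 5 + \left(\left(-2 + o\right) - 1\right) = 5 + \left(-3 + o\right) = 2 + o$)
$d{\left(u,E \right)} = -1 + E + u$ ($d{\left(u,E \right)} = \left(u + E\right) - 1 = \left(E + u\right) - 1 = -1 + E + u$)
$x{\left(g \right)} = 0$ ($x{\left(g \right)} = - 4 g 0 = 0$)
$d{\left(A{\left(I,-5 \right)},-1 \right)} x{\left(4 \right)} 2 = \left(-1 - 1 + \left(2 - 5\right)\right) 0 \cdot 2 = \left(-1 - 1 - 3\right) 0 \cdot 2 = \left(-5\right) 0 \cdot 2 = 0 \cdot 2 = 0$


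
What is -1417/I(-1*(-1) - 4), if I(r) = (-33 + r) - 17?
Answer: 1417/53 ≈ 26.736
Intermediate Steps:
I(r) = -50 + r
-1417/I(-1*(-1) - 4) = -1417/(-50 + (-1*(-1) - 4)) = -1417/(-50 + (1 - 4)) = -1417/(-50 - 3) = -1417/(-53) = -1417*(-1/53) = 1417/53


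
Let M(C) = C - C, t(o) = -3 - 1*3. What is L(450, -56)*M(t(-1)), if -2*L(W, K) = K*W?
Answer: 0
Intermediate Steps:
L(W, K) = -K*W/2
t(o) = -6 (t(o) = -3 - 3 = -6)
M(C) = 0
L(450, -56)*M(t(-1)) = -1/2*(-56)*450*0 = 12600*0 = 0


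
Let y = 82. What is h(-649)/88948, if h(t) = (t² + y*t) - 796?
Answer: 367187/88948 ≈ 4.1281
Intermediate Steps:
h(t) = -796 + t² + 82*t (h(t) = (t² + 82*t) - 796 = -796 + t² + 82*t)
h(-649)/88948 = (-796 + (-649)² + 82*(-649))/88948 = (-796 + 421201 - 53218)*(1/88948) = 367187*(1/88948) = 367187/88948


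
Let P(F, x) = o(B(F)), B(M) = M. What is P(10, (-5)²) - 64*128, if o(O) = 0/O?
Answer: -8192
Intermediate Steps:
o(O) = 0
P(F, x) = 0
P(10, (-5)²) - 64*128 = 0 - 64*128 = 0 - 8192 = -8192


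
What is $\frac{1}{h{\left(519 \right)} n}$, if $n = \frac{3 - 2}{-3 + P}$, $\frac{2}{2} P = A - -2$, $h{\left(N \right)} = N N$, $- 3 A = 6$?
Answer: $- \frac{1}{89787} \approx -1.1137 \cdot 10^{-5}$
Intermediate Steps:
$A = -2$ ($A = \left(- \frac{1}{3}\right) 6 = -2$)
$h{\left(N \right)} = N^{2}$
$P = 0$ ($P = -2 - -2 = -2 + 2 = 0$)
$n = - \frac{1}{3}$ ($n = \frac{3 - 2}{-3 + 0} = 1 \frac{1}{-3} = 1 \left(- \frac{1}{3}\right) = - \frac{1}{3} \approx -0.33333$)
$\frac{1}{h{\left(519 \right)} n} = \frac{1}{519^{2} \left(- \frac{1}{3}\right)} = \frac{1}{269361 \left(- \frac{1}{3}\right)} = \frac{1}{-89787} = - \frac{1}{89787}$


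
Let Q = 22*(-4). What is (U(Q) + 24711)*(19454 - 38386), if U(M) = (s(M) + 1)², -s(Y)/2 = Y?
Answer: -1060949280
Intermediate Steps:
Q = -88
s(Y) = -2*Y
U(M) = (1 - 2*M)² (U(M) = (-2*M + 1)² = (1 - 2*M)²)
(U(Q) + 24711)*(19454 - 38386) = ((-1 + 2*(-88))² + 24711)*(19454 - 38386) = ((-1 - 176)² + 24711)*(-18932) = ((-177)² + 24711)*(-18932) = (31329 + 24711)*(-18932) = 56040*(-18932) = -1060949280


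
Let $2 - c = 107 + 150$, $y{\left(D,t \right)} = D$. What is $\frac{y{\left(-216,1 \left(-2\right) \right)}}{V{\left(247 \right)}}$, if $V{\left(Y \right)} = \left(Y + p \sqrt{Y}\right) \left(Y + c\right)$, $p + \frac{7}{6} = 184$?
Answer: $- \frac{972}{1194517} + \frac{177714 \sqrt{247}}{295045699} \approx 0.0086526$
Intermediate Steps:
$p = \frac{1097}{6}$ ($p = - \frac{7}{6} + 184 = \frac{1097}{6} \approx 182.83$)
$c = -255$ ($c = 2 - \left(107 + 150\right) = 2 - 257 = -255$)
$V{\left(Y \right)} = \left(-255 + Y\right) \left(Y + \frac{1097 \sqrt{Y}}{6}\right)$ ($V{\left(Y \right)} = \left(Y + \frac{1097 \sqrt{Y}}{6}\right) \left(Y - 255\right) = \left(Y + \frac{1097 \sqrt{Y}}{6}\right) \left(-255 + Y\right) = \left(-255 + Y\right) \left(Y + \frac{1097 \sqrt{Y}}{6}\right)$)
$\frac{y{\left(-216,1 \left(-2\right) \right)}}{V{\left(247 \right)}} = - \frac{216}{247^{2} - 62985 - \frac{93245 \sqrt{247}}{2} + \frac{1097 \cdot 247^{\frac{3}{2}}}{6}} = - \frac{216}{61009 - 62985 - \frac{93245 \sqrt{247}}{2} + \frac{1097 \cdot 247 \sqrt{247}}{6}} = - \frac{216}{61009 - 62985 - \frac{93245 \sqrt{247}}{2} + \frac{270959 \sqrt{247}}{6}} = - \frac{216}{-1976 - \frac{4388 \sqrt{247}}{3}}$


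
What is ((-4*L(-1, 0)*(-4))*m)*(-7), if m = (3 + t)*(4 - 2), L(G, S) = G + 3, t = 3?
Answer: -2688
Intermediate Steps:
L(G, S) = 3 + G
m = 12 (m = (3 + 3)*(4 - 2) = 6*2 = 12)
((-4*L(-1, 0)*(-4))*m)*(-7) = ((-4*(3 - 1)*(-4))*12)*(-7) = ((-4*2*(-4))*12)*(-7) = (-8*(-4)*12)*(-7) = (32*12)*(-7) = 384*(-7) = -2688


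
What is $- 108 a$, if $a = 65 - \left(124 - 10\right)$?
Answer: $5292$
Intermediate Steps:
$a = -49$ ($a = 65 - 114 = -49$)
$- 108 a = \left(-108\right) \left(-49\right) = 5292$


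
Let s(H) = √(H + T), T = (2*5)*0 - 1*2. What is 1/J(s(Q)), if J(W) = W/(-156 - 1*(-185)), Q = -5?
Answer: -29*I*√7/7 ≈ -10.961*I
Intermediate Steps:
T = -2 (T = 10*0 - 2 = 0 - 2 = -2)
s(H) = √(-2 + H) (s(H) = √(H - 2) = √(-2 + H))
J(W) = W/29 (J(W) = W/(-156 + 185) = W/29)
1/J(s(Q)) = 1/(√(-2 - 5)/29) = 1/(√(-7)/29) = 1/((I*√7)/29) = 1/(I*√7/29) = -29*I*√7/7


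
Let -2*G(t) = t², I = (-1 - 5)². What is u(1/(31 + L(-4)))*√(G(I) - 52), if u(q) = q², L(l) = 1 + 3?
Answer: 2*I*√7/245 ≈ 0.021598*I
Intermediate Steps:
L(l) = 4
I = 36 (I = (-6)² = 36)
G(t) = -t²/2
u(1/(31 + L(-4)))*√(G(I) - 52) = (1/(31 + 4))²*√(-½*36² - 52) = (1/35)²*√(-½*1296 - 52) = (1/35)²*√(-648 - 52) = √(-700)/1225 = (10*I*√7)/1225 = 2*I*√7/245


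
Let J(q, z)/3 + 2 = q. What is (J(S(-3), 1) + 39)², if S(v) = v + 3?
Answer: 1089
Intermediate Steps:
S(v) = 3 + v
J(q, z) = -6 + 3*q
(J(S(-3), 1) + 39)² = ((-6 + 3*(3 - 3)) + 39)² = ((-6 + 3*0) + 39)² = ((-6 + 0) + 39)² = (-6 + 39)² = 33² = 1089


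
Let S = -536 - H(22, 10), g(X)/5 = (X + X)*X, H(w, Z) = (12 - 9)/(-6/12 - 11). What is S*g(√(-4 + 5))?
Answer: -123220/23 ≈ -5357.4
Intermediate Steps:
H(w, Z) = -6/23 (H(w, Z) = 3/(-6*1/12 - 11) = 3/(-½ - 11) = 3/(-23/2) = 3*(-2/23) = -6/23)
g(X) = 10*X² (g(X) = 5*((X + X)*X) = 5*((2*X)*X) = 5*(2*X²) = 10*X²)
S = -12322/23 (S = -536 - 1*(-6/23) = -536 + 6/23 = -12322/23 ≈ -535.74)
S*g(√(-4 + 5)) = -123220*(√(-4 + 5))²/23 = -123220*(√1)²/23 = -123220*1²/23 = -123220/23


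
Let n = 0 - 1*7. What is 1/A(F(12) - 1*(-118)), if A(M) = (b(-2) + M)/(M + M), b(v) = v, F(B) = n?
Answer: 222/109 ≈ 2.0367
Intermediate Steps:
n = -7 (n = 0 - 7 = -7)
F(B) = -7
A(M) = (-2 + M)/(2*M) (A(M) = (-2 + M)/(M + M) = (-2 + M)/((2*M)) = (-2 + M)*(1/(2*M)) = (-2 + M)/(2*M))
1/A(F(12) - 1*(-118)) = 1/((-2 + (-7 - 1*(-118)))/(2*(-7 - 1*(-118)))) = 1/((-2 + (-7 + 118))/(2*(-7 + 118))) = 1/((½)*(-2 + 111)/111) = 1/((½)*(1/111)*109) = 1/(109/222) = 222/109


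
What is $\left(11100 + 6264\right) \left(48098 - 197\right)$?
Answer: $831752964$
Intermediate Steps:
$\left(11100 + 6264\right) \left(48098 - 197\right) = 17364 \cdot 47901 = 831752964$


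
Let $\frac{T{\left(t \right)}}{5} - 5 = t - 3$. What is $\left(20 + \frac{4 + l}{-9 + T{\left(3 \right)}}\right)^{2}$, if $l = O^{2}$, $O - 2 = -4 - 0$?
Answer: $\frac{1681}{4} \approx 420.25$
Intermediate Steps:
$T{\left(t \right)} = 10 + 5 t$ ($T{\left(t \right)} = 25 + 5 \left(t - 3\right) = 25 + 5 \left(-3 + t\right) = 25 + \left(-15 + 5 t\right) = 10 + 5 t$)
$O = -2$ ($O = 2 - 4 = -2$)
$l = 4$ ($l = \left(-2\right)^{2} = 4$)
$\left(20 + \frac{4 + l}{-9 + T{\left(3 \right)}}\right)^{2} = \left(20 + \frac{4 + 4}{-9 + \left(10 + 5 \cdot 3\right)}\right)^{2} = \left(20 + \frac{8}{-9 + \left(10 + 15\right)}\right)^{2} = \left(20 + \frac{8}{-9 + 25}\right)^{2} = \left(20 + \frac{8}{16}\right)^{2} = \left(20 + 8 \cdot \frac{1}{16}\right)^{2} = \left(20 + \frac{1}{2}\right)^{2} = \left(\frac{41}{2}\right)^{2} = \frac{1681}{4}$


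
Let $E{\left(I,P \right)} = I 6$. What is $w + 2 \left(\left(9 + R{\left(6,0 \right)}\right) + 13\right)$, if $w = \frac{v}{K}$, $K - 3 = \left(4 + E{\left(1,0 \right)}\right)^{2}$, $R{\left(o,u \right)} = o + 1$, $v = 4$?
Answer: $\frac{5978}{103} \approx 58.039$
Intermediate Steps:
$E{\left(I,P \right)} = 6 I$
$R{\left(o,u \right)} = 1 + o$
$K = 103$ ($K = 3 + \left(4 + 6 \cdot 1\right)^{2} = 3 + \left(4 + 6\right)^{2} = 3 + 10^{2} = 3 + 100 = 103$)
$w = \frac{4}{103} \approx 0.038835$
$w + 2 \left(\left(9 + R{\left(6,0 \right)}\right) + 13\right) = \frac{4}{103} + 2 \left(\left(9 + \left(1 + 6\right)\right) + 13\right) = \frac{4}{103} + 2 \left(\left(9 + 7\right) + 13\right) = \frac{4}{103} + 2 \left(16 + 13\right) = \frac{4}{103} + 2 \cdot 29 = \frac{4}{103} + 58 = \frac{5978}{103}$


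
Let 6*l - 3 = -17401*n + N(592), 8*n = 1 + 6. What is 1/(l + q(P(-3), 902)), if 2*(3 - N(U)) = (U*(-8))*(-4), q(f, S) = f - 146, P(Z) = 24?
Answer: -16/67797 ≈ -0.00023600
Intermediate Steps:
n = 7/8 (n = (1 + 6)/8 = (⅛)*7 = 7/8 ≈ 0.87500)
q(f, S) = -146 + f
N(U) = 3 - 16*U (N(U) = 3 - U*(-8)*(-4)/2 = 3 - (-8*U)*(-4)/2 = 3 - 16*U)
l = -65845/16 (l = ½ + (-17401*7/8 + (3 - 16*592))/6 = ½ + (-121807/8 + (3 - 9472))/6 = ½ + (-121807/8 - 9469)/6 = ½ + (⅙)*(-197559/8) = ½ - 65853/16 = -65845/16 ≈ -4115.3)
1/(l + q(P(-3), 902)) = 1/(-65845/16 + (-146 + 24)) = 1/(-65845/16 - 122) = 1/(-67797/16) = -16/67797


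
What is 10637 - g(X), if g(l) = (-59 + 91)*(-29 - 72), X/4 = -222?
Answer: 13869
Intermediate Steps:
X = -888 (X = 4*(-222) = -888)
g(l) = -3232 (g(l) = 32*(-101) = -3232)
10637 - g(X) = 10637 - 1*(-3232) = 10637 + 3232 = 13869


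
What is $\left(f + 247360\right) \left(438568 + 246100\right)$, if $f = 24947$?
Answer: $186439889076$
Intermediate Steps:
$\left(f + 247360\right) \left(438568 + 246100\right) = \left(24947 + 247360\right) \left(438568 + 246100\right) = 272307 \cdot 684668 = 186439889076$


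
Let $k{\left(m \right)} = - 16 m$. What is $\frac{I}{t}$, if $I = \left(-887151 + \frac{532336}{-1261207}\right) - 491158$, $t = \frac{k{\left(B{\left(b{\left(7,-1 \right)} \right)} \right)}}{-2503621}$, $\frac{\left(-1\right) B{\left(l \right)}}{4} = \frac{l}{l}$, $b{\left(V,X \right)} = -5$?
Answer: $\frac{4352128233819493679}{80717248} \approx 5.3918 \cdot 10^{10}$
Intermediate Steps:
$B{\left(l \right)} = -4$ ($B{\left(l \right)} = - 4 \frac{l}{l} = \left(-4\right) 1 = -4$)
$t = - \frac{64}{2503621}$ ($t = \frac{\left(-16\right) \left(-4\right)}{-2503621} = 64 \left(- \frac{1}{2503621}\right) = - \frac{64}{2503621} \approx -2.5563 \cdot 10^{-5}$)
$I = - \frac{1738333491299}{1261207}$ ($I = \left(-887151 + 532336 \left(- \frac{1}{1261207}\right)\right) - 491158 = \left(-887151 - \frac{532336}{1261207}\right) - 491158 = - \frac{1118881583593}{1261207} - 491158 = - \frac{1738333491299}{1261207} \approx -1.3783 \cdot 10^{6}$)
$\frac{I}{t} = - \frac{1738333491299}{1261207 \left(- \frac{64}{2503621}\right)} = \left(- \frac{1738333491299}{1261207}\right) \left(- \frac{2503621}{64}\right) = \frac{4352128233819493679}{80717248}$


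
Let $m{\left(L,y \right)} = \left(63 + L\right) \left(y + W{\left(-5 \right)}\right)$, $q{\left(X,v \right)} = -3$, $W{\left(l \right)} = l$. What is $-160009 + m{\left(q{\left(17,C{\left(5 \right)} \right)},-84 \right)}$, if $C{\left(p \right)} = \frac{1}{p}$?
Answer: $-165349$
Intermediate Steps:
$m{\left(L,y \right)} = \left(-5 + y\right) \left(63 + L\right)$ ($m{\left(L,y \right)} = \left(63 + L\right) \left(y - 5\right) = \left(63 + L\right) \left(-5 + y\right) = \left(-5 + y\right) \left(63 + L\right)$)
$-160009 + m{\left(q{\left(17,C{\left(5 \right)} \right)},-84 \right)} = -160009 - 5340 = -165349$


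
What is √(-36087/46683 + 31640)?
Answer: √851252421019/5187 ≈ 177.87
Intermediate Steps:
√(-36087/46683 + 31640) = √(-36087*1/46683 + 31640) = √(-12029/15561 + 31640) = √(492338011/15561) = √851252421019/5187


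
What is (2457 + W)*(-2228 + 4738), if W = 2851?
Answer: 13323080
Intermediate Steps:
(2457 + W)*(-2228 + 4738) = (2457 + 2851)*(-2228 + 4738) = 5308*2510 = 13323080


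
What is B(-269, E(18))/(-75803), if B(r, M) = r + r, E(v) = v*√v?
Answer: 538/75803 ≈ 0.0070973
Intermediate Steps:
E(v) = v^(3/2)
B(r, M) = 2*r
B(-269, E(18))/(-75803) = (2*(-269))/(-75803) = -538*(-1/75803) = 538/75803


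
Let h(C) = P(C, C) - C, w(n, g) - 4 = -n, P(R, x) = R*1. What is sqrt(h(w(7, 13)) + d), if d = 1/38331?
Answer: sqrt(4259)/12777 ≈ 0.0051077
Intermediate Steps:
P(R, x) = R
d = 1/38331 ≈ 2.6089e-5
w(n, g) = 4 - n
h(C) = 0 (h(C) = C - C = 0)
sqrt(h(w(7, 13)) + d) = sqrt(0 + 1/38331) = sqrt(1/38331) = sqrt(4259)/12777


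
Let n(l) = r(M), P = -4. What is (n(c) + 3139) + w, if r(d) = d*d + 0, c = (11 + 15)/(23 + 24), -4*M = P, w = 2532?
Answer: 5672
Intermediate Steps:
M = 1 (M = -¼*(-4) = 1)
c = 26/47 ≈ 0.55319
r(d) = d² (r(d) = d² + 0 = d²)
n(l) = 1 (n(l) = 1² = 1)
(n(c) + 3139) + w = (1 + 3139) + 2532 = 3140 + 2532 = 5672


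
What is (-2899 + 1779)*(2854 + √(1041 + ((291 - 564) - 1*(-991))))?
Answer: -3196480 - 1120*√1759 ≈ -3.2435e+6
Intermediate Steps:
(-2899 + 1779)*(2854 + √(1041 + ((291 - 564) - 1*(-991)))) = -1120*(2854 + √(1041 + (-273 + 991))) = -1120*(2854 + √(1041 + 718)) = -1120*(2854 + √1759) = -3196480 - 1120*√1759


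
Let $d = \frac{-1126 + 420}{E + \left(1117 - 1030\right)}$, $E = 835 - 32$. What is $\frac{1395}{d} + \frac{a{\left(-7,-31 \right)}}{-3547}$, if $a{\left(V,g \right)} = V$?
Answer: $- \frac{2201886454}{1252091} \approx -1758.6$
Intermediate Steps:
$E = 803$ ($E = 835 - 32 = 803$)
$d = - \frac{353}{445}$ ($d = \frac{-1126 + 420}{803 + \left(1117 - 1030\right)} = - \frac{706}{803 + \left(1117 - 1030\right)} = - \frac{706}{803 + 87} = - \frac{706}{890} = \left(-706\right) \frac{1}{890} = - \frac{353}{445} \approx -0.79326$)
$\frac{1395}{d} + \frac{a{\left(-7,-31 \right)}}{-3547} = \frac{1395}{- \frac{353}{445}} - \frac{7}{-3547} = 1395 \left(- \frac{445}{353}\right) - - \frac{7}{3547} = - \frac{620775}{353} + \frac{7}{3547} = - \frac{2201886454}{1252091}$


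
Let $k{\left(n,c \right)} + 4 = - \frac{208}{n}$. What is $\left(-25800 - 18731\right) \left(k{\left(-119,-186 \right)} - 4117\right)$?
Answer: $\frac{21828695421}{119} \approx 1.8343 \cdot 10^{8}$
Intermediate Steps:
$k{\left(n,c \right)} = -4 - \frac{208}{n}$
$\left(-25800 - 18731\right) \left(k{\left(-119,-186 \right)} - 4117\right) = \left(-25800 - 18731\right) \left(\left(-4 - \frac{208}{-119}\right) - 4117\right) = - 44531 \left(\left(-4 - - \frac{208}{119}\right) - 4117\right) = - 44531 \left(\left(-4 + \frac{208}{119}\right) - 4117\right) = - 44531 \left(- \frac{268}{119} - 4117\right) = \left(-44531\right) \left(- \frac{490191}{119}\right) = \frac{21828695421}{119}$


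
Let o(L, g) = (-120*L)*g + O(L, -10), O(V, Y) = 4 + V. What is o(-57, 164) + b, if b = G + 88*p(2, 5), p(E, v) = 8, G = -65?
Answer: 1122346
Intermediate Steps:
o(L, g) = 4 + L - 120*L*g (o(L, g) = (-120*L)*g + (4 + L) = -120*L*g + (4 + L) = 4 + L - 120*L*g)
b = 639 (b = -65 + 88*8 = -65 + 704 = 639)
o(-57, 164) + b = (4 - 57 - 120*(-57)*164) + 639 = (4 - 57 + 1121760) + 639 = 1121707 + 639 = 1122346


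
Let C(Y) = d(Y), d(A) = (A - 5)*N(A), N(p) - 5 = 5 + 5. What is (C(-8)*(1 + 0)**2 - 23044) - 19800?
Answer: -43039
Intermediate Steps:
N(p) = 15 (N(p) = 5 + (5 + 5) = 5 + 10 = 15)
d(A) = -75 + 15*A (d(A) = (A - 5)*15 = (-5 + A)*15 = -75 + 15*A)
C(Y) = -75 + 15*Y
(C(-8)*(1 + 0)**2 - 23044) - 19800 = ((-75 + 15*(-8))*(1 + 0)**2 - 23044) - 19800 = ((-75 - 120)*1**2 - 23044) - 19800 = (-195*1 - 23044) - 19800 = (-195 - 23044) - 19800 = -23239 - 19800 = -43039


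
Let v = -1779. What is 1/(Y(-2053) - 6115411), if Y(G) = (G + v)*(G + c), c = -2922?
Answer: 1/12948789 ≈ 7.7227e-8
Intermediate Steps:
Y(G) = (-2922 + G)*(-1779 + G) (Y(G) = (G - 1779)*(G - 2922) = (-1779 + G)*(-2922 + G) = (-2922 + G)*(-1779 + G))
1/(Y(-2053) - 6115411) = 1/((5198238 + (-2053)**2 - 4701*(-2053)) - 6115411) = 1/((5198238 + 4214809 + 9651153) - 6115411) = 1/(19064200 - 6115411) = 1/12948789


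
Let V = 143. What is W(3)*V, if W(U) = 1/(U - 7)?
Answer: -143/4 ≈ -35.750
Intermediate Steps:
W(U) = 1/(-7 + U)
W(3)*V = 143/(-7 + 3) = 143/(-4) = -¼*143 = -143/4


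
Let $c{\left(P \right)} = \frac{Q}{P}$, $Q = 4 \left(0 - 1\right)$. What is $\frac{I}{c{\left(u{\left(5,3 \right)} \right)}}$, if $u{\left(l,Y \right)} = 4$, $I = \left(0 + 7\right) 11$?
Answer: $-77$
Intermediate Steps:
$Q = -4$ ($Q = 4 \left(-1\right) = -4$)
$I = 77$ ($I = 7 \cdot 11 = 77$)
$c{\left(P \right)} = - \frac{4}{P}$
$\frac{I}{c{\left(u{\left(5,3 \right)} \right)}} = \frac{77}{\left(-4\right) \frac{1}{4}} = \frac{77}{-1} = 77 \left(-1\right) = -77$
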